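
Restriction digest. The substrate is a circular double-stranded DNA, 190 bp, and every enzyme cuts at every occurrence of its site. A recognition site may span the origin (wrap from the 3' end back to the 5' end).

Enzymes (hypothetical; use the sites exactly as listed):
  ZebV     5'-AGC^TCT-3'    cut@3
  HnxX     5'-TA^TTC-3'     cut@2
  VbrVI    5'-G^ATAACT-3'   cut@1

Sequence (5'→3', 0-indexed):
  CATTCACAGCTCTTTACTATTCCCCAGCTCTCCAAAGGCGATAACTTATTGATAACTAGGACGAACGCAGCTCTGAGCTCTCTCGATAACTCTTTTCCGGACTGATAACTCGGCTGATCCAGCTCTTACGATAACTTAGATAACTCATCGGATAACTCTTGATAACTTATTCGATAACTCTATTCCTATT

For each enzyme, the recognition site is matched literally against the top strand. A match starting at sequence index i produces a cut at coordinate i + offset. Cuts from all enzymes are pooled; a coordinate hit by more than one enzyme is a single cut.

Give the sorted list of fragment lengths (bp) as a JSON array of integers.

[4,6,7,7,7,8,9,9,9,9,10,11,12,12,12,19,19,20]

Per-enzyme occurrences:
  ZebV (AGCTCT, off=3): starts [7, 25, 68, 75, 120] → cuts [10, 28, 71, 78, 123]
  HnxX (TATTC, off=2): starts [17, 167, 180, 186] → cuts [19, 169, 182, 188]
  VbrVI (GATAACT, off=1): starts [39, 50, 84, 103, 129, 138, 150, 160, 172] → cuts [40, 51, 85, 104, 130, 139, 151, 161, 173]

All cut coordinates (distinct, sorted): [10, 19, 28, 40, 51, 71, 78, 85, 104, 123, 130, 139, 151, 161, 169, 173, 182, 188]

Fragment lengths:
  10→19: 9 bp
  19→28: 9 bp
  28→40: 12 bp
  40→51: 11 bp
  51→71: 20 bp
  71→78: 7 bp
  78→85: 7 bp
  85→104: 19 bp
  104→123: 19 bp
  123→130: 7 bp
  130→139: 9 bp
  139→151: 12 bp
  151→161: 10 bp
  161→169: 8 bp
  169→173: 4 bp
  173→182: 9 bp
  182→188: 6 bp
  188→10 (wrap): 190-188+10 = 12 bp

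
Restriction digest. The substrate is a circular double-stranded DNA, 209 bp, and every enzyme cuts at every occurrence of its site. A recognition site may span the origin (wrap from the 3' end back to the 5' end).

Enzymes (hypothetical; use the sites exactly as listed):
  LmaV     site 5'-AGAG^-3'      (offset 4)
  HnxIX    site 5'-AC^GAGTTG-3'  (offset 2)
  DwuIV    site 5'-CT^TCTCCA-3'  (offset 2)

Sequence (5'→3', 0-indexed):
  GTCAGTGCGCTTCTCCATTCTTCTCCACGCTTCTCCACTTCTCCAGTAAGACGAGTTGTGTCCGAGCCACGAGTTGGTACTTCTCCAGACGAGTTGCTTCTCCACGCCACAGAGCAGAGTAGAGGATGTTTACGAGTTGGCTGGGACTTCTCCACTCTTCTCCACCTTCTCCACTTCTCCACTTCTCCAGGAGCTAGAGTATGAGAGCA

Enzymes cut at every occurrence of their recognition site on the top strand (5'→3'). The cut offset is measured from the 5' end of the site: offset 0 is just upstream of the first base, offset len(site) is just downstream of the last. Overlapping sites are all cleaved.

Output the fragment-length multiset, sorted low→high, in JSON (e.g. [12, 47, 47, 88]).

[5,5,8,8,8,8,8,9,9,9,10,10,10,11,13,13,15,16,16,18]

Site scan:
  LmaV (AGAG, off=4): starts [110, 115, 120, 195, 203] → cuts [114, 119, 124, 199, 207]
  HnxIX (ACGAGTTG, off=2): starts [50, 68, 88, 131] → cuts [52, 70, 90, 133]
  DwuIV (CTTCTCCA, off=2): starts [9, 19, 29, 37, 79, 96, 146, 156, 165, 173, 181] → cuts [11, 21, 31, 39, 81, 98, 148, 158, 167, 175, 183]

All cut coordinates (distinct, sorted): [11, 21, 31, 39, 52, 70, 81, 90, 98, 114, 119, 124, 133, 148, 158, 167, 175, 183, 199, 207]

Fragments:
  11→21: 10 bp
  21→31: 10 bp
  31→39: 8 bp
  39→52: 13 bp
  52→70: 18 bp
  70→81: 11 bp
  81→90: 9 bp
  90→98: 8 bp
  98→114: 16 bp
  114→119: 5 bp
  119→124: 5 bp
  124→133: 9 bp
  133→148: 15 bp
  148→158: 10 bp
  158→167: 9 bp
  167→175: 8 bp
  175→183: 8 bp
  183→199: 16 bp
  199→207: 8 bp
  207→11 (wrap): 209-207+11 = 13 bp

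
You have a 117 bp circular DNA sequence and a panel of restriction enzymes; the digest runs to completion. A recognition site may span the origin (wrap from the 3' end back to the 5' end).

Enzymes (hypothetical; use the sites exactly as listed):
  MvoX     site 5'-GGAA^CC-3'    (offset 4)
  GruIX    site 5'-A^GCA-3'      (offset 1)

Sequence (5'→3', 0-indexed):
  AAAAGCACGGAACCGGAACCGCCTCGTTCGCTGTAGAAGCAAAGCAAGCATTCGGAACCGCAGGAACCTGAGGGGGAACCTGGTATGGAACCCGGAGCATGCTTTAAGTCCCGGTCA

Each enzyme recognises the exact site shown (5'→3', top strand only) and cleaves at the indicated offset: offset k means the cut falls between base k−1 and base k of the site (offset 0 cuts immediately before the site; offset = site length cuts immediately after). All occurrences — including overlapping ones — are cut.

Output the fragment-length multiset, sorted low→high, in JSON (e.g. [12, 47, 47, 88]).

[4,5,6,6,8,9,10,12,12,20,25]

Per-enzyme occurrences:
  MvoX (GGAACC, off=4): starts [8, 14, 53, 62, 74, 86] → cuts [12, 18, 57, 66, 78, 90]
  GruIX (AGCA, off=1): starts [3, 37, 42, 46, 95] → cuts [4, 38, 43, 47, 96]

Pooled cuts: [4, 12, 18, 38, 43, 47, 57, 66, 78, 90, 96]

Fragments:
  4→12: 8 bp
  12→18: 6 bp
  18→38: 20 bp
  38→43: 5 bp
  43→47: 4 bp
  47→57: 10 bp
  57→66: 9 bp
  66→78: 12 bp
  78→90: 12 bp
  90→96: 6 bp
  96→4 (wrap): 117-96+4 = 25 bp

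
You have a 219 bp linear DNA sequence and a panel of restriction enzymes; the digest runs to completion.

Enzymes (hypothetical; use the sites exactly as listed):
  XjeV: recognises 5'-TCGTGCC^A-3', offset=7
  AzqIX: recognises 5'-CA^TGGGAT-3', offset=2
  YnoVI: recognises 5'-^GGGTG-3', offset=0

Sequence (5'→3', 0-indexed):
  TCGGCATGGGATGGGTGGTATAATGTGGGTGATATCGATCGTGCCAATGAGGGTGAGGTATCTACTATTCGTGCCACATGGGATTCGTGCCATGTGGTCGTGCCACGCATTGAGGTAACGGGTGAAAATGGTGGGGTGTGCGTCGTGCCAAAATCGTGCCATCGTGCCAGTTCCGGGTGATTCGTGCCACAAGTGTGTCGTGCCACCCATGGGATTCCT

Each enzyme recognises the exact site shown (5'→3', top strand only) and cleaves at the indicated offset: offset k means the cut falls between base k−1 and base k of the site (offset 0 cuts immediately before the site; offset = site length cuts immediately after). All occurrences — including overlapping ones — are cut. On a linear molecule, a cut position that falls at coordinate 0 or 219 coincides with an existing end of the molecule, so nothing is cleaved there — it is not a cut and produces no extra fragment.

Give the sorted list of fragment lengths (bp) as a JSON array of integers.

[3,5,5,6,6,6,8,10,11,13,13,14,14,14,15,16,16,19,25]

Site scan:
  XjeV TCGTGCCA/7: at [38, 68, 84, 97, 142, 153, 161, 181, 197] ⇒ [45, 75, 91, 104, 149, 160, 168, 188, 204]
  AzqIX CATGGGAT/2: at [4, 76, 207] ⇒ [6, 78, 209]
  YnoVI GGGTG/0: at [12, 26, 50, 119, 133, 174] ⇒ [12, 26, 50, 119, 133, 174]

Pooled cuts: [6, 12, 26, 45, 50, 75, 78, 91, 104, 119, 133, 149, 160, 168, 174, 188, 204, 209]

Fragments:
  [0,6): 6 bp
  [6,12): 6 bp
  [12,26): 14 bp
  [26,45): 19 bp
  [45,50): 5 bp
  [50,75): 25 bp
  [75,78): 3 bp
  [78,91): 13 bp
  [91,104): 13 bp
  [104,119): 15 bp
  [119,133): 14 bp
  [133,149): 16 bp
  [149,160): 11 bp
  [160,168): 8 bp
  [168,174): 6 bp
  [174,188): 14 bp
  [188,204): 16 bp
  [204,209): 5 bp
  [209,219): 10 bp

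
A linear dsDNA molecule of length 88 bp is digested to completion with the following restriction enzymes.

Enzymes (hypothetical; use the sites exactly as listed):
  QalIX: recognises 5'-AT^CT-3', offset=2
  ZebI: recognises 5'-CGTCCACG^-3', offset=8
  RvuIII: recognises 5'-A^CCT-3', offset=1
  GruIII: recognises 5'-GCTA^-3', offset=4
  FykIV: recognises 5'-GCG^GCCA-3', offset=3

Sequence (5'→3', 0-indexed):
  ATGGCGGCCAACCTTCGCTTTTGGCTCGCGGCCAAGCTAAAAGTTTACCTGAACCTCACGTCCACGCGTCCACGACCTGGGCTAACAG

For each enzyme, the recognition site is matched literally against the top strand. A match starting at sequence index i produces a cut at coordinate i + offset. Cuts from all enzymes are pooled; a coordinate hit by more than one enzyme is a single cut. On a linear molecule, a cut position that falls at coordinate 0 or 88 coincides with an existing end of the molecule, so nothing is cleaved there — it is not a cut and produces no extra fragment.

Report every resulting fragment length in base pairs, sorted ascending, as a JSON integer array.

Site scan:
  QalIX (ATCT, off=2): no sites
  ZebI CGTCCACG/8: at [58, 66] ⇒ [66, 74]
  RvuIII ACCT/1: at [10, 46, 52, 74] ⇒ [11, 47, 53, 75]
  GruIII GCTA/4: at [35, 80] ⇒ [39, 84]
  FykIV GCGGCCA/3: at [3, 27] ⇒ [6, 30]

Pooled cuts: [6, 11, 30, 39, 47, 53, 66, 74, 75, 84]

Fragment lengths:
  [0,6): 6 bp
  [6,11): 5 bp
  [11,30): 19 bp
  [30,39): 9 bp
  [39,47): 8 bp
  [47,53): 6 bp
  [53,66): 13 bp
  [66,74): 8 bp
  [74,75): 1 bp
  [75,84): 9 bp
  [84,88): 4 bp

[1,4,5,6,6,8,8,9,9,13,19]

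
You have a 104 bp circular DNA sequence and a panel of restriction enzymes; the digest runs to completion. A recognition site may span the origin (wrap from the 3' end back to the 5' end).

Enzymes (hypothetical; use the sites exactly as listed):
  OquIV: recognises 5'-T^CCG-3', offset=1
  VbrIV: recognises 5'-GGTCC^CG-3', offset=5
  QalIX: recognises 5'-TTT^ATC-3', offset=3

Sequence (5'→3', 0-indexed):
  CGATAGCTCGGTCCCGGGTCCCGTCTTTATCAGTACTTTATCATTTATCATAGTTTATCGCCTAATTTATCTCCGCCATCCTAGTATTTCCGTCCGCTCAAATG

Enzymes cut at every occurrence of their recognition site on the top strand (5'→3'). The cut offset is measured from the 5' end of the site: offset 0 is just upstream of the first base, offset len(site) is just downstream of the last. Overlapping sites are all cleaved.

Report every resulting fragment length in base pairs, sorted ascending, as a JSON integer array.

[4,4,7,7,7,10,11,12,17,25]

Site scan:
  OquIV TCCG/1: at [71, 88, 92] ⇒ [72, 89, 93]
  VbrIV GGTCCCG/5: at [9, 16] ⇒ [14, 21]
  QalIX TTTATC/3: at [25, 36, 43, 53, 65] ⇒ [28, 39, 46, 56, 68]

All cut coordinates (distinct, sorted): [14, 21, 28, 39, 46, 56, 68, 72, 89, 93]

Fragments:
  14→21: 7 bp
  21→28: 7 bp
  28→39: 11 bp
  39→46: 7 bp
  46→56: 10 bp
  56→68: 12 bp
  68→72: 4 bp
  72→89: 17 bp
  89→93: 4 bp
  93→14 (wrap): 104-93+14 = 25 bp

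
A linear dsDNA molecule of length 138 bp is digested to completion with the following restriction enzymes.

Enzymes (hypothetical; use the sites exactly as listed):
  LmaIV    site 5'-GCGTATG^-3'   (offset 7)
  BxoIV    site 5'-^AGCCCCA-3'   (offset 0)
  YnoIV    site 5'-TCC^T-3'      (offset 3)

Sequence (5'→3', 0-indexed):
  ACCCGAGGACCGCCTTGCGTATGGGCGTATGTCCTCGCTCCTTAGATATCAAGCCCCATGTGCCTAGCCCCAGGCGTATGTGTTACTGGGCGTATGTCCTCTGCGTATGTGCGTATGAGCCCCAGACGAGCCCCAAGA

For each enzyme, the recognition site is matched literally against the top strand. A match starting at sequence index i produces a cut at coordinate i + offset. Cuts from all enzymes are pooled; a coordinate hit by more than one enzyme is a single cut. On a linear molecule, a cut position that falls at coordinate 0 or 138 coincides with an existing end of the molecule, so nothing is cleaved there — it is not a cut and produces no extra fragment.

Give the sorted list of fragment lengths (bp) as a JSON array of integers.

[3,3,7,8,8,10,10,10,11,14,15,16,23]

Scan for sites:
  LmaIV GCGTATG/7: at [16, 24, 73, 89, 102, 110] ⇒ [23, 31, 80, 96, 109, 117]
  BxoIV AGCCCCA/0: at [51, 65, 117, 128] ⇒ [51, 65, 117, 128]
  YnoIV TCCT/3: at [31, 38, 96] ⇒ [34, 41, 99]

Pooled cuts: [23, 31, 34, 41, 51, 65, 80, 96, 99, 109, 117, 128]

Fragments:
  [0,23): 23 bp
  [23,31): 8 bp
  [31,34): 3 bp
  [34,41): 7 bp
  [41,51): 10 bp
  [51,65): 14 bp
  [65,80): 15 bp
  [80,96): 16 bp
  [96,99): 3 bp
  [99,109): 10 bp
  [109,117): 8 bp
  [117,128): 11 bp
  [128,138): 10 bp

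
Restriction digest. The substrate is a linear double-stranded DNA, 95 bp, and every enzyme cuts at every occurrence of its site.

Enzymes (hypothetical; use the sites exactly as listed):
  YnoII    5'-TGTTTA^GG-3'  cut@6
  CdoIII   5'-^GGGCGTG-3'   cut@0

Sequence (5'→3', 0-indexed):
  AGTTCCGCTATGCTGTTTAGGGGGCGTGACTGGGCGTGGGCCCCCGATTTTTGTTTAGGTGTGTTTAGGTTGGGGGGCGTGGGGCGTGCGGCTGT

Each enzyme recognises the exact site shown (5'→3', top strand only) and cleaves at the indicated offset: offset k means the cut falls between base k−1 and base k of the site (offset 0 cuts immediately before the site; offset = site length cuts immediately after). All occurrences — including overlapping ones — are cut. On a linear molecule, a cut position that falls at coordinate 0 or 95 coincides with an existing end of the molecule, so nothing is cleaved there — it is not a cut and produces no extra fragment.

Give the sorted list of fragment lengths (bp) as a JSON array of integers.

[2,7,7,10,10,14,19,26]

Site scan:
  YnoII TGTTTAGG/6: at [13, 51, 61] ⇒ [19, 57, 67]
  CdoIII GGGCGTG/0: at [21, 31, 74, 81] ⇒ [21, 31, 74, 81]

Pooled cuts: [19, 21, 31, 57, 67, 74, 81]

Fragments:
  [0,19): 19 bp
  [19,21): 2 bp
  [21,31): 10 bp
  [31,57): 26 bp
  [57,67): 10 bp
  [67,74): 7 bp
  [74,81): 7 bp
  [81,95): 14 bp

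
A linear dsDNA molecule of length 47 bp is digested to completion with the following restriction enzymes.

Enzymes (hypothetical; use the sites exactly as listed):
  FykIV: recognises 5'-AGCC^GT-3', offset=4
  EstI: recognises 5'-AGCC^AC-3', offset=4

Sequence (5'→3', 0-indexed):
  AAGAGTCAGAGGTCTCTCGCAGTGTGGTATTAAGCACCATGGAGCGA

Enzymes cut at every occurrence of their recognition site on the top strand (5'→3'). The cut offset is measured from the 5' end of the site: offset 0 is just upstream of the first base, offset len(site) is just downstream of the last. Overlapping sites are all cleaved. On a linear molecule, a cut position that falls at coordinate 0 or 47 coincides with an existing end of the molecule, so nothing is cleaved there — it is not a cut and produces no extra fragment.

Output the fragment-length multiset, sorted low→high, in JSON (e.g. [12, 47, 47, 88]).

[47]

Site scan:
  FykIV (AGCCGT, off=4): no sites
  EstI (AGCCAC, off=4): no sites

All cut coordinates (distinct, sorted): ∅

Fragment lengths:
  no cuts → one linear fragment of 47 bp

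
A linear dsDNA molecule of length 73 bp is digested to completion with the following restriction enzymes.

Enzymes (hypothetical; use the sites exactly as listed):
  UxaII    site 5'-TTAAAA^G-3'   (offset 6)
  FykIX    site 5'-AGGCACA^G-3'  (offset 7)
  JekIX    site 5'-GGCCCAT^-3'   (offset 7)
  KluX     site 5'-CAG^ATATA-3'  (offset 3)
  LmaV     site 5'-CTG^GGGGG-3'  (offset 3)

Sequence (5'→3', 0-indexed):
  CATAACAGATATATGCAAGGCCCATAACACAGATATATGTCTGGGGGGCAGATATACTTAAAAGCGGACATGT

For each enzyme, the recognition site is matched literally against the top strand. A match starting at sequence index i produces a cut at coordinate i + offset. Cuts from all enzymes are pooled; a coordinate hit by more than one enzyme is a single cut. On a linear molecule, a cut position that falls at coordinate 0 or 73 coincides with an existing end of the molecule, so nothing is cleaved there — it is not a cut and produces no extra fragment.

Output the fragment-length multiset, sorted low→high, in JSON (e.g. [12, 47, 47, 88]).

[7,8,8,10,11,12,17]

Scan for sites:
  UxaII (TTAAAAG, off=6): starts [57] → cuts [63]
  FykIX (AGGCACAG, off=7): no sites
  JekIX (GGCCCAT, off=7): starts [18] → cuts [25]
  KluX (CAGATATA, off=3): starts [5, 29, 48] → cuts [8, 32, 51]
  LmaV (CTGGGGGG, off=3): starts [40] → cuts [43]

Pooled cuts: [8, 25, 32, 43, 51, 63]

Fragments:
  [0,8): 8 bp
  [8,25): 17 bp
  [25,32): 7 bp
  [32,43): 11 bp
  [43,51): 8 bp
  [51,63): 12 bp
  [63,73): 10 bp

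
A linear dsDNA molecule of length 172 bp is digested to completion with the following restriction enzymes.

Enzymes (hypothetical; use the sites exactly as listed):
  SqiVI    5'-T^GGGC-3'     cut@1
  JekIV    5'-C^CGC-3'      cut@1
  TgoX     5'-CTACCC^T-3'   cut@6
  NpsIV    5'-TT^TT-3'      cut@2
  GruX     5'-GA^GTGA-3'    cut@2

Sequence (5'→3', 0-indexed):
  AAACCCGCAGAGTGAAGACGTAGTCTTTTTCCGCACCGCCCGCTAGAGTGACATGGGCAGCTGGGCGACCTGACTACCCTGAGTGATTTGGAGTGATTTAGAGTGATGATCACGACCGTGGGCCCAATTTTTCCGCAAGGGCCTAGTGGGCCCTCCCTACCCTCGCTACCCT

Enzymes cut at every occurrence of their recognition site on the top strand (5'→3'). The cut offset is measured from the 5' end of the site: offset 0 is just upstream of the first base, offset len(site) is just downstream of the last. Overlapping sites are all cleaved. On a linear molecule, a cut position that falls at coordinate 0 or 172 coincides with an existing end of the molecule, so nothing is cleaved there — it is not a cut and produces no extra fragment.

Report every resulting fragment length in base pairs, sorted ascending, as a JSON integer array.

Scan for sites:
  SqiVI TGGGC/1: at [53, 61, 118, 146] ⇒ [54, 62, 119, 147]
  JekIV CCGC/1: at [4, 30, 35, 39, 132] ⇒ [5, 31, 36, 40, 133]
  TgoX CTACCCT/6: at [73, 156, 165] ⇒ [79, 162, 171]
  NpsIV TTTT/2: at [25, 26, 127, 128] ⇒ [27, 28, 129, 130]
  GruX GAGTGA/2: at [9, 45, 80, 90, 100] ⇒ [11, 47, 82, 92, 102]

Pooled cuts: [5, 11, 27, 28, 31, 36, 40, 47, 54, 62, 79, 82, 92, 102, 119, 129, 130, 133, 147, 162, 171]

Fragment lengths:
  [0,5): 5 bp
  [5,11): 6 bp
  [11,27): 16 bp
  [27,28): 1 bp
  [28,31): 3 bp
  [31,36): 5 bp
  [36,40): 4 bp
  [40,47): 7 bp
  [47,54): 7 bp
  [54,62): 8 bp
  [62,79): 17 bp
  [79,82): 3 bp
  [82,92): 10 bp
  [92,102): 10 bp
  [102,119): 17 bp
  [119,129): 10 bp
  [129,130): 1 bp
  [130,133): 3 bp
  [133,147): 14 bp
  [147,162): 15 bp
  [162,171): 9 bp
  [171,172): 1 bp

[1,1,1,3,3,3,4,5,5,6,7,7,8,9,10,10,10,14,15,16,17,17]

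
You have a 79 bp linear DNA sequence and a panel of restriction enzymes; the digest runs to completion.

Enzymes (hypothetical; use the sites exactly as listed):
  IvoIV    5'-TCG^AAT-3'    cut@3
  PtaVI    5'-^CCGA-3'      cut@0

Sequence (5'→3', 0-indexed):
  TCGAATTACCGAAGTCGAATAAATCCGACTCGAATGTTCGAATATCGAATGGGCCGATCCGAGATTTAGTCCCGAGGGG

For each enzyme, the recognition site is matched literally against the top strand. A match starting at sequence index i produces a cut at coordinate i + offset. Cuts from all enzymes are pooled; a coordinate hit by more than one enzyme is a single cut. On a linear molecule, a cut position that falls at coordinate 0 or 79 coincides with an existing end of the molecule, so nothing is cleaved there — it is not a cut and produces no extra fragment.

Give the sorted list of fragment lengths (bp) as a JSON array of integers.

Site scan:
  IvoIV (TCGAAT, off=3): starts [0, 14, 29, 37, 44] → cuts [3, 17, 32, 40, 47]
  PtaVI (CCGA, off=0): starts [8, 24, 53, 58, 71] → cuts [8, 24, 53, 58, 71]

All cut coordinates (distinct, sorted): [3, 8, 17, 24, 32, 40, 47, 53, 58, 71]

Fragments:
  [0,3): 3 bp
  [3,8): 5 bp
  [8,17): 9 bp
  [17,24): 7 bp
  [24,32): 8 bp
  [32,40): 8 bp
  [40,47): 7 bp
  [47,53): 6 bp
  [53,58): 5 bp
  [58,71): 13 bp
  [71,79): 8 bp

[3,5,5,6,7,7,8,8,8,9,13]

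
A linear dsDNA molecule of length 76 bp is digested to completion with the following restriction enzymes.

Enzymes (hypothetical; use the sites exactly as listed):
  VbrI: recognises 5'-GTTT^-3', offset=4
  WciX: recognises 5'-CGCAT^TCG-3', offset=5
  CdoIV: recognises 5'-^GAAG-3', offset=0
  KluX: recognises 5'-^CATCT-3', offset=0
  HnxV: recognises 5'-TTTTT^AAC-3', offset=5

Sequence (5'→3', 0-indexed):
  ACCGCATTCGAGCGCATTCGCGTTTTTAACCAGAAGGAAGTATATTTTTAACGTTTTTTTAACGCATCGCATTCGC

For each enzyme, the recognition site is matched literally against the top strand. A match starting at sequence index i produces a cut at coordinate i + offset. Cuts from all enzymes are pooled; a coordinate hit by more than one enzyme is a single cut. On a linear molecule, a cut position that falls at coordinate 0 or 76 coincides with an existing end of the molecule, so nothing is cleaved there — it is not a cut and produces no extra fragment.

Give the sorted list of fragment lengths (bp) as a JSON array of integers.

Scan for sites:
  VbrI GTTT/4: at [21, 52] ⇒ [25, 56]
  WciX CGCATTCG/5: at [2, 12, 67] ⇒ [7, 17, 72]
  CdoIV GAAG/0: at [32, 36] ⇒ [32, 36]
  KluX (CATCT, off=0): no sites
  HnxV TTTTTAAC/5: at [22, 44, 55] ⇒ [27, 49, 60]

Pooled cuts: [7, 17, 25, 27, 32, 36, 49, 56, 60, 72]

Fragment lengths:
  [0,7): 7 bp
  [7,17): 10 bp
  [17,25): 8 bp
  [25,27): 2 bp
  [27,32): 5 bp
  [32,36): 4 bp
  [36,49): 13 bp
  [49,56): 7 bp
  [56,60): 4 bp
  [60,72): 12 bp
  [72,76): 4 bp

[2,4,4,4,5,7,7,8,10,12,13]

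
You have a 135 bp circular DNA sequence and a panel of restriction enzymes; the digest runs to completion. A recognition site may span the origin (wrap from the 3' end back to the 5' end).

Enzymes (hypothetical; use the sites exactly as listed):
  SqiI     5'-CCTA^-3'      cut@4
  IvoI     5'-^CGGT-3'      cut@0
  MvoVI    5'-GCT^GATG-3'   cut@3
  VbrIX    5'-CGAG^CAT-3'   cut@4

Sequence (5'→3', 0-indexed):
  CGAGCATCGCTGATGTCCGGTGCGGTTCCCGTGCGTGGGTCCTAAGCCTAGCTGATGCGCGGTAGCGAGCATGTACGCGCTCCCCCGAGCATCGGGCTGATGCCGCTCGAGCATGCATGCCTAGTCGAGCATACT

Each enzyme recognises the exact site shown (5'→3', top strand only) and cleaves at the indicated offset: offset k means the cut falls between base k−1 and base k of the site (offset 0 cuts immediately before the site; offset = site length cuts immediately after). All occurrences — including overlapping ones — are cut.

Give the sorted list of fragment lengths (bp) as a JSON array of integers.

[3,5,6,6,6,6,7,9,10,10,12,13,20,22]

Per-enzyme occurrences:
  SqiI CCTA/4: at [40, 46, 119] ⇒ [44, 50, 123]
  IvoI CGGT/0: at [17, 22, 59] ⇒ [17, 22, 59]
  MvoVI GCTGATG/3: at [8, 50, 95] ⇒ [11, 53, 98]
  VbrIX CGAGCAT/4: at [0, 65, 85, 107, 125] ⇒ [4, 69, 89, 111, 129]

All cut coordinates (distinct, sorted): [4, 11, 17, 22, 44, 50, 53, 59, 69, 89, 98, 111, 123, 129]

Fragment lengths:
  4→11: 7 bp
  11→17: 6 bp
  17→22: 5 bp
  22→44: 22 bp
  44→50: 6 bp
  50→53: 3 bp
  53→59: 6 bp
  59→69: 10 bp
  69→89: 20 bp
  89→98: 9 bp
  98→111: 13 bp
  111→123: 12 bp
  123→129: 6 bp
  129→4 (wrap): 135-129+4 = 10 bp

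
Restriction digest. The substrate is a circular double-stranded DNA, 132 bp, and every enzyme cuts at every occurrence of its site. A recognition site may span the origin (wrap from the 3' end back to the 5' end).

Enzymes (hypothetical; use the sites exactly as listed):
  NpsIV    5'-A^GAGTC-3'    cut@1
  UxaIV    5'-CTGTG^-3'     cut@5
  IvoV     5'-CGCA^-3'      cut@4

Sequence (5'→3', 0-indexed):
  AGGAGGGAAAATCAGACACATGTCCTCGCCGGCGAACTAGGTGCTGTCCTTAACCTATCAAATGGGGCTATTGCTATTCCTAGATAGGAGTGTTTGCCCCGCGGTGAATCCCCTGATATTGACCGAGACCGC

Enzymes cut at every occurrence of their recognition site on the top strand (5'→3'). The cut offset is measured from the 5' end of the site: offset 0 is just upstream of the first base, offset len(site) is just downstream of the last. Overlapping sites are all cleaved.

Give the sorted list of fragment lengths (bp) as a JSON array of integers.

Scan for sites:
  NpsIV (AGAGTC, off=1): no sites
  UxaIV (CTGTG, off=5): no sites
  IvoV CGCA/4: at [129] ⇒ [1]

All cut coordinates (distinct, sorted): [1]

Fragment lengths:
  1→1 (wrap): 132-1+1 = 132 bp

[132]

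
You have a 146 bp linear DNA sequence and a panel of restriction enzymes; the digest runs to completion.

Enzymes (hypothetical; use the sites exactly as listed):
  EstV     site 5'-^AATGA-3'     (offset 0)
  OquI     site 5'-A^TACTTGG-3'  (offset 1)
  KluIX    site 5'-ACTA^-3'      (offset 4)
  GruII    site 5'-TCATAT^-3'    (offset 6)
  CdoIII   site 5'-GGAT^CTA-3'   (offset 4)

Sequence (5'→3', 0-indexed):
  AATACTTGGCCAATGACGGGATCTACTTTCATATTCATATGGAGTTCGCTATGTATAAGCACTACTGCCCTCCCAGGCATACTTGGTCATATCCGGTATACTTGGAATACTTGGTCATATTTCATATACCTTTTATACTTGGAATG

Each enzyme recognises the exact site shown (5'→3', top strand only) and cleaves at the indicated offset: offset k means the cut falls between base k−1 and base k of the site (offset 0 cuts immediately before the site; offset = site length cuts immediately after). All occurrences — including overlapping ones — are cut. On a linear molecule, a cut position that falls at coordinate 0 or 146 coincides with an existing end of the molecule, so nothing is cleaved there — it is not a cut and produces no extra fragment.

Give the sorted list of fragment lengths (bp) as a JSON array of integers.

[2,6,6,7,8,9,9,11,11,12,13,13,15,24]

Per-enzyme occurrences:
  EstV AATGA/0: at [11] ⇒ [11]
  OquI ATACTTGG/1: at [1, 78, 97, 106, 134] ⇒ [2, 79, 98, 107, 135]
  KluIX ACTA/4: at [60] ⇒ [64]
  GruII TCATAT/6: at [28, 34, 86, 114, 121] ⇒ [34, 40, 92, 120, 127]
  CdoIII GGATCTA/4: at [18] ⇒ [22]

Pooled cuts: [2, 11, 22, 34, 40, 64, 79, 92, 98, 107, 120, 127, 135]

Fragments:
  [0,2): 2 bp
  [2,11): 9 bp
  [11,22): 11 bp
  [22,34): 12 bp
  [34,40): 6 bp
  [40,64): 24 bp
  [64,79): 15 bp
  [79,92): 13 bp
  [92,98): 6 bp
  [98,107): 9 bp
  [107,120): 13 bp
  [120,127): 7 bp
  [127,135): 8 bp
  [135,146): 11 bp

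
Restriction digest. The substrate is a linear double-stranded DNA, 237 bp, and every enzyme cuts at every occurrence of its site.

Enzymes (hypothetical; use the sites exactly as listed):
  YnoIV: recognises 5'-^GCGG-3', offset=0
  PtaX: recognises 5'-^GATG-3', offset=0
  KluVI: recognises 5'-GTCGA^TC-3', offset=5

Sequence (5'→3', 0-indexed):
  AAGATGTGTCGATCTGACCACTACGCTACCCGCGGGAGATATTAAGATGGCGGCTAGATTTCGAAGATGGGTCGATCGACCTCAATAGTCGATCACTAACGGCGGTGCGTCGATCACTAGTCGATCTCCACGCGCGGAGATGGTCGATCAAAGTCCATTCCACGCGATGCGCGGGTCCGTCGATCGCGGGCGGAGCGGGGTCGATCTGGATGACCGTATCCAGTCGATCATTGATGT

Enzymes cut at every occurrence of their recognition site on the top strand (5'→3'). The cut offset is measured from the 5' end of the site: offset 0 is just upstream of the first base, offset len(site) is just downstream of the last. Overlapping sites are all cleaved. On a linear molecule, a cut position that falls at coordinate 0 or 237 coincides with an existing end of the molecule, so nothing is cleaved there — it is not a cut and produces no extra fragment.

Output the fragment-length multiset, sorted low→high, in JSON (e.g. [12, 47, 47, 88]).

Scan for sites:
  YnoIV GCGG/0: at [31, 49, 101, 133, 170, 185, 189, 194] ⇒ [31, 49, 101, 133, 170, 185, 189, 194]
  PtaX GATG/0: at [2, 45, 65, 138, 165, 208, 232] ⇒ [2, 45, 65, 138, 165, 208, 232]
  KluVI GTCGATC/5: at [7, 70, 87, 108, 119, 142, 178, 199, 222] ⇒ [12, 75, 92, 113, 124, 147, 183, 204, 227]

Pooled cuts: [2, 12, 31, 45, 49, 65, 75, 92, 101, 113, 124, 133, 138, 147, 165, 170, 183, 185, 189, 194, 204, 208, 227, 232]

Fragment lengths:
  [0,2): 2 bp
  [2,12): 10 bp
  [12,31): 19 bp
  [31,45): 14 bp
  [45,49): 4 bp
  [49,65): 16 bp
  [65,75): 10 bp
  [75,92): 17 bp
  [92,101): 9 bp
  [101,113): 12 bp
  [113,124): 11 bp
  [124,133): 9 bp
  [133,138): 5 bp
  [138,147): 9 bp
  [147,165): 18 bp
  [165,170): 5 bp
  [170,183): 13 bp
  [183,185): 2 bp
  [185,189): 4 bp
  [189,194): 5 bp
  [194,204): 10 bp
  [204,208): 4 bp
  [208,227): 19 bp
  [227,232): 5 bp
  [232,237): 5 bp

[2,2,4,4,4,5,5,5,5,5,9,9,9,10,10,10,11,12,13,14,16,17,18,19,19]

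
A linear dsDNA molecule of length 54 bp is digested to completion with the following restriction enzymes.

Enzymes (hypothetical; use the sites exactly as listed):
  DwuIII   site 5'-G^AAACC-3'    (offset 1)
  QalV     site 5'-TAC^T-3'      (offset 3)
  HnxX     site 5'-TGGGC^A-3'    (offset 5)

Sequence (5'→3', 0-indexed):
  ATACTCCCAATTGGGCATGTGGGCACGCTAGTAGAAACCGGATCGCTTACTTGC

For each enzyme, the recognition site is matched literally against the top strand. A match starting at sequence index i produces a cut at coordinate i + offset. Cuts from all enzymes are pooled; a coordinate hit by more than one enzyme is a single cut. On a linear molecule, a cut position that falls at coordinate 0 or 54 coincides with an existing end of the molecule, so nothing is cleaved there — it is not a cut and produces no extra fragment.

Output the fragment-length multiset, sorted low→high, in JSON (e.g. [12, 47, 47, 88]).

Scan for sites:
  DwuIII (GAAACC, off=1): starts [33] → cuts [34]
  QalV (TACT, off=3): starts [1, 47] → cuts [4, 50]
  HnxX (TGGGCA, off=5): starts [11, 19] → cuts [16, 24]

All cut coordinates (distinct, sorted): [4, 16, 24, 34, 50]

Fragments:
  [0,4): 4 bp
  [4,16): 12 bp
  [16,24): 8 bp
  [24,34): 10 bp
  [34,50): 16 bp
  [50,54): 4 bp

[4,4,8,10,12,16]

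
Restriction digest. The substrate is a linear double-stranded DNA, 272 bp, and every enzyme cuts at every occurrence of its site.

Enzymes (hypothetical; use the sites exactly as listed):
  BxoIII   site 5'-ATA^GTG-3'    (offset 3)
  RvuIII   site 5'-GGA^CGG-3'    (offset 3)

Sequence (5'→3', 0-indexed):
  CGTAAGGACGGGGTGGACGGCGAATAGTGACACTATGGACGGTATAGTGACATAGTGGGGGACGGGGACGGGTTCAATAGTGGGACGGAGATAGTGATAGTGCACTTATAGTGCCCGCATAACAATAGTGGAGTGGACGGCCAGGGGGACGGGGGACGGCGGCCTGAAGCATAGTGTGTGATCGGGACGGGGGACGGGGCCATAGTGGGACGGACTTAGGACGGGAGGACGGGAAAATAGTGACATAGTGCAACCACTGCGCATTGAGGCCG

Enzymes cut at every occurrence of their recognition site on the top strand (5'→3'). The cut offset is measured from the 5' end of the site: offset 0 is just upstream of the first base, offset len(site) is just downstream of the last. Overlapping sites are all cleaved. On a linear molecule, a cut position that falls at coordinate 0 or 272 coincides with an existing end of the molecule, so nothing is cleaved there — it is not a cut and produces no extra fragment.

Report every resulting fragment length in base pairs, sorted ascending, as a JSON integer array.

Scan for sites:
  BxoIII (ATAGTG, off=3): starts [23, 43, 51, 76, 90, 96, 107, 124, 170, 201, 236, 244] → cuts [26, 46, 54, 79, 93, 99, 110, 127, 173, 204, 239, 247]
  RvuIII (GGACGG, off=3): starts [5, 14, 36, 59, 65, 82, 134, 146, 153, 184, 191, 207, 218, 226] → cuts [8, 17, 39, 62, 68, 85, 137, 149, 156, 187, 194, 210, 221, 229]

All cut coordinates (distinct, sorted): [8, 17, 26, 39, 46, 54, 62, 68, 79, 85, 93, 99, 110, 127, 137, 149, 156, 173, 187, 194, 204, 210, 221, 229, 239, 247]

Fragments:
  [0,8): 8 bp
  [8,17): 9 bp
  [17,26): 9 bp
  [26,39): 13 bp
  [39,46): 7 bp
  [46,54): 8 bp
  [54,62): 8 bp
  [62,68): 6 bp
  [68,79): 11 bp
  [79,85): 6 bp
  [85,93): 8 bp
  [93,99): 6 bp
  [99,110): 11 bp
  [110,127): 17 bp
  [127,137): 10 bp
  [137,149): 12 bp
  [149,156): 7 bp
  [156,173): 17 bp
  [173,187): 14 bp
  [187,194): 7 bp
  [194,204): 10 bp
  [204,210): 6 bp
  [210,221): 11 bp
  [221,229): 8 bp
  [229,239): 10 bp
  [239,247): 8 bp
  [247,272): 25 bp

[6,6,6,6,7,7,7,8,8,8,8,8,8,9,9,10,10,10,11,11,11,12,13,14,17,17,25]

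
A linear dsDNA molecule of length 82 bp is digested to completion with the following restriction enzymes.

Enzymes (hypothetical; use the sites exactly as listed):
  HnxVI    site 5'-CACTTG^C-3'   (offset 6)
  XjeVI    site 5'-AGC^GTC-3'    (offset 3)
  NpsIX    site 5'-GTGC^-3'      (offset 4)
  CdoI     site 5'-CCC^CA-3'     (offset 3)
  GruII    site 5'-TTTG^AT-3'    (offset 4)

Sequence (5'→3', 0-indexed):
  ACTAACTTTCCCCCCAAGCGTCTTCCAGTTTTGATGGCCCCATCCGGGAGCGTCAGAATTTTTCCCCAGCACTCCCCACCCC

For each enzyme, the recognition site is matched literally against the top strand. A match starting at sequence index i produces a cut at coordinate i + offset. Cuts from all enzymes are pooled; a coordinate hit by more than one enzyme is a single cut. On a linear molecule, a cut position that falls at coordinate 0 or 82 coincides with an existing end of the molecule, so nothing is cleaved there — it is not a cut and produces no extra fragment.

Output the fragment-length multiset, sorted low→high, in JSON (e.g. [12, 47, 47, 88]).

[5,6,7,10,11,14,14,15]

Per-enzyme occurrences:
  HnxVI (CACTTGC, off=6): no sites
  XjeVI (AGCGTC, off=3): starts [16, 48] → cuts [19, 51]
  NpsIX (GTGC, off=4): no sites
  CdoI (CCCCA, off=3): starts [11, 37, 63, 73] → cuts [14, 40, 66, 76]
  GruII (TTTGAT, off=4): starts [29] → cuts [33]

Pooled cuts: [14, 19, 33, 40, 51, 66, 76]

Fragments:
  [0,14): 14 bp
  [14,19): 5 bp
  [19,33): 14 bp
  [33,40): 7 bp
  [40,51): 11 bp
  [51,66): 15 bp
  [66,76): 10 bp
  [76,82): 6 bp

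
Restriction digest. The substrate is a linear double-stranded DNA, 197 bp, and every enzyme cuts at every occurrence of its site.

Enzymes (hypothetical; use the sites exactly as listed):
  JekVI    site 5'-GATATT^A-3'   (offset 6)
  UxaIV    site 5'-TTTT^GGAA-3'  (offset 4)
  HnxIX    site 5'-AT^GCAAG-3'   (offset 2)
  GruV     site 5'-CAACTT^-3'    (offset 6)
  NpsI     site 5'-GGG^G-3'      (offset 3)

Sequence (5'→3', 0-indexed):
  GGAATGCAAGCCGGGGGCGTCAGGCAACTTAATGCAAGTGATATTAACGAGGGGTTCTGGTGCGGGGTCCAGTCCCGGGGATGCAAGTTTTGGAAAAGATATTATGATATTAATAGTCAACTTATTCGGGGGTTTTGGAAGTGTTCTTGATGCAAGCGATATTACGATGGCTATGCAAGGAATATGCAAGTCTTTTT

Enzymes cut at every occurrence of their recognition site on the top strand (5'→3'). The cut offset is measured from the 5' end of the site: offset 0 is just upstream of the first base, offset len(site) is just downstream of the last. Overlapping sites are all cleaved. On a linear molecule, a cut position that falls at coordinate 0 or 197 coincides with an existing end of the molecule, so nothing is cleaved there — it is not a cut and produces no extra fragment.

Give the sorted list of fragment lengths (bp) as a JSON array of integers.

[1,1,3,3,5,5,7,8,8,9,10,11,11,12,12,12,12,12,13,13,14,15]

Scan for sites:
  JekVI GATATTA/6: at [39, 97, 105, 157] ⇒ [45, 103, 111, 163]
  UxaIV TTTTGGAA/4: at [87, 132] ⇒ [91, 136]
  HnxIX ATGCAAG/2: at [3, 31, 80, 149, 172, 183] ⇒ [5, 33, 82, 151, 174, 185]
  GruV CAACTT/6: at [24, 117] ⇒ [30, 123]
  NpsI GGGG/3: at [12, 13, 50, 63, 76, 127, 128] ⇒ [15, 16, 53, 66, 79, 130, 131]

All cut coordinates (distinct, sorted): [5, 15, 16, 30, 33, 45, 53, 66, 79, 82, 91, 103, 111, 123, 130, 131, 136, 151, 163, 174, 185]

Fragment lengths:
  [0,5): 5 bp
  [5,15): 10 bp
  [15,16): 1 bp
  [16,30): 14 bp
  [30,33): 3 bp
  [33,45): 12 bp
  [45,53): 8 bp
  [53,66): 13 bp
  [66,79): 13 bp
  [79,82): 3 bp
  [82,91): 9 bp
  [91,103): 12 bp
  [103,111): 8 bp
  [111,123): 12 bp
  [123,130): 7 bp
  [130,131): 1 bp
  [131,136): 5 bp
  [136,151): 15 bp
  [151,163): 12 bp
  [163,174): 11 bp
  [174,185): 11 bp
  [185,197): 12 bp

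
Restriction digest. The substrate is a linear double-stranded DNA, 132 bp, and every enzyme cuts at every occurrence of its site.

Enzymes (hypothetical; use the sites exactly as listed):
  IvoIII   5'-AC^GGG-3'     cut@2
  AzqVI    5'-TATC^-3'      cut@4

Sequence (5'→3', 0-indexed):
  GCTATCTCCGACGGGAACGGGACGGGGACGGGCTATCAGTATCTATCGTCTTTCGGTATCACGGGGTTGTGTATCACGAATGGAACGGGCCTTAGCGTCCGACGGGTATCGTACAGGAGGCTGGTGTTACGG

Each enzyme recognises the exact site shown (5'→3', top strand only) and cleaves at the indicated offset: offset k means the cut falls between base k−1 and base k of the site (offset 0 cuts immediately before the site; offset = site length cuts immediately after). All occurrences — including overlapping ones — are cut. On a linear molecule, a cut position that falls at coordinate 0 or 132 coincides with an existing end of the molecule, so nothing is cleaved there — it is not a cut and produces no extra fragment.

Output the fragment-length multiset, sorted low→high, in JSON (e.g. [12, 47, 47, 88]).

Scan for sites:
  IvoIII ACGGG/2: at [10, 16, 21, 27, 60, 84, 101] ⇒ [12, 18, 23, 29, 62, 86, 103]
  AzqVI TATC/4: at [2, 33, 39, 43, 56, 71, 106] ⇒ [6, 37, 43, 47, 60, 75, 110]

Pooled cuts: [6, 12, 18, 23, 29, 37, 43, 47, 60, 62, 75, 86, 103, 110]

Fragment lengths:
  [0,6): 6 bp
  [6,12): 6 bp
  [12,18): 6 bp
  [18,23): 5 bp
  [23,29): 6 bp
  [29,37): 8 bp
  [37,43): 6 bp
  [43,47): 4 bp
  [47,60): 13 bp
  [60,62): 2 bp
  [62,75): 13 bp
  [75,86): 11 bp
  [86,103): 17 bp
  [103,110): 7 bp
  [110,132): 22 bp

[2,4,5,6,6,6,6,6,7,8,11,13,13,17,22]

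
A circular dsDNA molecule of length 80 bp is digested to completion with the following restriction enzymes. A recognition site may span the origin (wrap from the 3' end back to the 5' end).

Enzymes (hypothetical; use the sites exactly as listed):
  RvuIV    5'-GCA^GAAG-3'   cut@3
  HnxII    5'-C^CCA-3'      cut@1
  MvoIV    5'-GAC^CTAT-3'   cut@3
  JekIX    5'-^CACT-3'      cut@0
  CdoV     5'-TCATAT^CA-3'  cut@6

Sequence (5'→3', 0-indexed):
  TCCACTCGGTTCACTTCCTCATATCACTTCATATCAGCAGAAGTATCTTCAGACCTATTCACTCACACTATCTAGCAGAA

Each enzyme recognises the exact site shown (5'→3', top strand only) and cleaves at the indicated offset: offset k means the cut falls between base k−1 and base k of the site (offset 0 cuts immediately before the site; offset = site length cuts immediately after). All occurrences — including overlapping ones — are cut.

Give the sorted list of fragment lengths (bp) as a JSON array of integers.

[5,5,6,9,10,13,15,17]

Scan for sites:
  RvuIV (GCAGAAG, off=3): starts [36] → cuts [39]
  HnxII (CCCA, off=1): no sites
  MvoIV (GACCTAT, off=3): starts [51] → cuts [54]
  JekIX (CACT, off=0): starts [2, 11, 24, 59, 65] → cuts [2, 11, 24, 59, 65]
  CdoV (TCATATCA, off=6): starts [18, 28] → cuts [24, 34]

Pooled cuts: [2, 11, 24, 34, 39, 54, 59, 65]

Fragments:
  2→11: 9 bp
  11→24: 13 bp
  24→34: 10 bp
  34→39: 5 bp
  39→54: 15 bp
  54→59: 5 bp
  59→65: 6 bp
  65→2 (wrap): 80-65+2 = 17 bp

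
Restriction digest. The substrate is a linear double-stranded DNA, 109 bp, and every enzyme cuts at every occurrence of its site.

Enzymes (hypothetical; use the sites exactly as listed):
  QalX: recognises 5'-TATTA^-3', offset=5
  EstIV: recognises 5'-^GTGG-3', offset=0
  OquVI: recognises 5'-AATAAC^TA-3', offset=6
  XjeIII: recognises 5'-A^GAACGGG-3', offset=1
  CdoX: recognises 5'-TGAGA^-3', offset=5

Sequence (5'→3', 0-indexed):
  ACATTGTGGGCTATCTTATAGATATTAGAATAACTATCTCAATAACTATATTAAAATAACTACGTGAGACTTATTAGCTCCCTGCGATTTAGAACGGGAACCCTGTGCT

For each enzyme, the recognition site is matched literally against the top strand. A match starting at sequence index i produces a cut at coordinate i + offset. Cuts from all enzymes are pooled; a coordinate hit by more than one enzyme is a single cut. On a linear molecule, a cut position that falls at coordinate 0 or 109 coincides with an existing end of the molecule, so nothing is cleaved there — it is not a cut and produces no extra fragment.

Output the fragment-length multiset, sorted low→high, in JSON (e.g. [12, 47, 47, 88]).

[5,7,7,7,7,9,12,15,18,22]

Per-enzyme occurrences:
  QalX (TATTA, off=5): starts [22, 48, 71] → cuts [27, 53, 76]
  EstIV (GTGG, off=0): starts [5] → cuts [5]
  OquVI (AATAACTA, off=6): starts [28, 40, 54] → cuts [34, 46, 60]
  XjeIII (AGAACGGG, off=1): starts [90] → cuts [91]
  CdoX (TGAGA, off=5): starts [64] → cuts [69]

All cut coordinates (distinct, sorted): [5, 27, 34, 46, 53, 60, 69, 76, 91]

Fragment lengths:
  [0,5): 5 bp
  [5,27): 22 bp
  [27,34): 7 bp
  [34,46): 12 bp
  [46,53): 7 bp
  [53,60): 7 bp
  [60,69): 9 bp
  [69,76): 7 bp
  [76,91): 15 bp
  [91,109): 18 bp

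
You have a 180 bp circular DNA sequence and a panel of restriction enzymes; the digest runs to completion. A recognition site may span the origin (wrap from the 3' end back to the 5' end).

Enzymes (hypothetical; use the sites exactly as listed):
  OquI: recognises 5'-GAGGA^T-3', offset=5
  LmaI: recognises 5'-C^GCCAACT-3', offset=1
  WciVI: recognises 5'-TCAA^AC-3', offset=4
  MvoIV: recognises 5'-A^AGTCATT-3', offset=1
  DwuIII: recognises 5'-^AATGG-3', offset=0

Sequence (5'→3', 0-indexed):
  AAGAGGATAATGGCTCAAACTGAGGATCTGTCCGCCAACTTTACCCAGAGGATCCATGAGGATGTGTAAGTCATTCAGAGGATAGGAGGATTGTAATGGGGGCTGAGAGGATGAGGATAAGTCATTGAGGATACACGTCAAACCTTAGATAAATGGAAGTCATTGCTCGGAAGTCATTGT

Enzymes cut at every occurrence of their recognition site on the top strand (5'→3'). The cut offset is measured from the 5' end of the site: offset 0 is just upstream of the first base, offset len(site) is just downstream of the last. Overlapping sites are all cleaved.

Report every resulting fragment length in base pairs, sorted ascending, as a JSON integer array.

[1,2,4,6,6,6,7,8,8,10,10,10,10,12,14,14,16,17,19]

Per-enzyme occurrences:
  OquI GAGGAT/5: at [2, 21, 47, 57, 77, 85, 106, 112, 126] ⇒ [7, 26, 52, 62, 82, 90, 111, 117, 131]
  LmaI CGCCAACT/1: at [32] ⇒ [33]
  WciVI TCAAAC/4: at [14, 137] ⇒ [18, 141]
  MvoIV AAGTCATT/1: at [67, 118, 156, 170] ⇒ [68, 119, 157, 171]
  DwuIII AATGG/0: at [8, 94, 151] ⇒ [8, 94, 151]

All cut coordinates (distinct, sorted): [7, 8, 18, 26, 33, 52, 62, 68, 82, 90, 94, 111, 117, 119, 131, 141, 151, 157, 171]

Fragment lengths:
  7→8: 1 bp
  8→18: 10 bp
  18→26: 8 bp
  26→33: 7 bp
  33→52: 19 bp
  52→62: 10 bp
  62→68: 6 bp
  68→82: 14 bp
  82→90: 8 bp
  90→94: 4 bp
  94→111: 17 bp
  111→117: 6 bp
  117→119: 2 bp
  119→131: 12 bp
  131→141: 10 bp
  141→151: 10 bp
  151→157: 6 bp
  157→171: 14 bp
  171→7 (wrap): 180-171+7 = 16 bp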